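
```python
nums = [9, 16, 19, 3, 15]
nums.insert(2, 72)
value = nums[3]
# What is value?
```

Trace:
`nums = [9, 16, 19, 3, 15]` → nums = [9, 16, 19, 3, 15]
`nums.insert(2, 72)` → nums = [9, 16, 72, 19, 3, 15]
`value = nums[3]` → value = 19
So value = 19

Answer: 19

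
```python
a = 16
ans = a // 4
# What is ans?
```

Trace:
`a = 16` → a = 16
`ans = a // 4` → ans = 4
So ans = 4

Answer: 4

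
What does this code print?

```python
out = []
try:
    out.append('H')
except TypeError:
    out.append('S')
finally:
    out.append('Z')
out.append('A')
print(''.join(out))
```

Execution trace: 'H' (try body, no exception) → 'Z' (finally) → 'A' (after the try/except). Output: HZA

Answer: HZA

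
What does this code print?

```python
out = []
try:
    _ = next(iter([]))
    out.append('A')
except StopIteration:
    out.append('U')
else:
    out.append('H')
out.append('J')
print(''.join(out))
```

Execution trace: 'U' (except StopIteration) → 'J' (after the try/except). Output: UJ

Answer: UJ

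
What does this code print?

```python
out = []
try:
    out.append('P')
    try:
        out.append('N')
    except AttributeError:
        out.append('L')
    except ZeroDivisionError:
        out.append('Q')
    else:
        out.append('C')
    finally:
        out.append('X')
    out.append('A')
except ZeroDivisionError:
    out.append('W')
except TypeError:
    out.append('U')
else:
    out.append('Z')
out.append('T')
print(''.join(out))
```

Execution trace: 'P' (try body) → 'N' (inner try body, no exception) → 'C' (inner else) → 'X' (inner finally) → 'A' (try body, no exception) → 'Z' (else) → 'T' (after the try/except). Output: PNCXAZT

Answer: PNCXAZT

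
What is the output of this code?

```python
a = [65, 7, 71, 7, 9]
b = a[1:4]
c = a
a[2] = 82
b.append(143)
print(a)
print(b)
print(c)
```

Key concept: slice vs alias.
Step by step:
`a = [65, 7, 71, 7, 9]` → a = [65, 7, 71, 7, 9]
`b = a[1:4]` → b = [7, 71, 7]
`c = a` → c = [65, 7, 71, 7, 9] (same object as a)
`a[2] = 82` → a = [65, 7, 82, 7, 9] (same object as c); c = [65, 7, 82, 7, 9] (same object as a)
`b.append(143)` → b = [7, 71, 7, 143]
`print(a)` → prints [65, 7, 82, 7, 9]
`print(b)` → prints [7, 71, 7, 143]
`print(c)` → prints [65, 7, 82, 7, 9]

Answer:
[65, 7, 82, 7, 9]
[7, 71, 7, 143]
[65, 7, 82, 7, 9]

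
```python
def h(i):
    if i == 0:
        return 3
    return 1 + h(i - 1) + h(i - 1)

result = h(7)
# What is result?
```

h(i) = 1 + 2·h(i-1), h(0)=3. Closed form: (3+1)·2^7 - 1 = 511.

Answer: 511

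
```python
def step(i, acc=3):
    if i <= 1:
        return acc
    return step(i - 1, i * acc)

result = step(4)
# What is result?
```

Accumulator trace (n, acc): (4, 3) -> (3, 12) -> (2, 36) -> (1, 72) -> return 72

Answer: 72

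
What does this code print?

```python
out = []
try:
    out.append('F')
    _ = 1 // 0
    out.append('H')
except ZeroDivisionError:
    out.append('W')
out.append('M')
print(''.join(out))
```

Execution trace: 'F' (try body) → 'W' (except ZeroDivisionError) → 'M' (after the try/except). Output: FWM

Answer: FWM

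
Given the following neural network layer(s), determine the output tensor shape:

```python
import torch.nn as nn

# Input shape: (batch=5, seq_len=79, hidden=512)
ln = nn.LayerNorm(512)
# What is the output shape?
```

Input: (5, 79, 512) -> Output: (5, 79, 512)

Answer: (5, 79, 512)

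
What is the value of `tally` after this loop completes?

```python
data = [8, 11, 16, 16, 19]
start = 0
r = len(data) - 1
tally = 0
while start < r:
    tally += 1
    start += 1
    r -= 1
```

Iterations until pointers meet (list length 5)
`tally` takes the values: 0 → 1 → 2

Answer: 2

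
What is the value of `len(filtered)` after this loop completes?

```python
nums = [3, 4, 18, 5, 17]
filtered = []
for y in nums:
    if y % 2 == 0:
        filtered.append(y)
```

Count even numbers in [3, 4, 18, 5, 17]
`filtered` takes the values: [] → [4] → [4, 18]
So `len(filtered)` = 2

Answer: 2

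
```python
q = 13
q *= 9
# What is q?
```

Trace:
`q = 13` → q = 13
`q *= 9` → q = 117
So q = 117

Answer: 117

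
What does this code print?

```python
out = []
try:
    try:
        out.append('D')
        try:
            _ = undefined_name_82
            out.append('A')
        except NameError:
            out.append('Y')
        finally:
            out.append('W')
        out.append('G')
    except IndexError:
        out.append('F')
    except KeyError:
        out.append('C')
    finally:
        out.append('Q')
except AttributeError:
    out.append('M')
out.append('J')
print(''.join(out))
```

Execution trace: 'D' (try body) → 'Y' (inner except NameError) → 'W' (inner finally) → 'G' (try body, no exception) → 'Q' (finally) → 'J' (after the try/except). Output: DYWGQJ

Answer: DYWGQJ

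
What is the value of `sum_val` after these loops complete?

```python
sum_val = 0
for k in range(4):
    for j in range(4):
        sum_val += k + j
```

Sum of all k+j for k,j in 4x4
`sum_val` takes the values: 0 → 1 → 3 → 6 → 7 → 9 → 12 → 16 → 18 → 21 → 25 → 30 → 33 → 37 → 42 → 48

Answer: 48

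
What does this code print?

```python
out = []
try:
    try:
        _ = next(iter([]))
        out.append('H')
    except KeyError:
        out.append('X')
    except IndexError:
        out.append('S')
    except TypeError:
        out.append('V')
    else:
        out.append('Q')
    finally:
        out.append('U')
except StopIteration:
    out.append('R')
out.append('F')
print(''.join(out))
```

Execution trace: 'U' (finally) → 'R' (outer except StopIteration) → 'F' (after the try/except). Output: URF

Answer: URF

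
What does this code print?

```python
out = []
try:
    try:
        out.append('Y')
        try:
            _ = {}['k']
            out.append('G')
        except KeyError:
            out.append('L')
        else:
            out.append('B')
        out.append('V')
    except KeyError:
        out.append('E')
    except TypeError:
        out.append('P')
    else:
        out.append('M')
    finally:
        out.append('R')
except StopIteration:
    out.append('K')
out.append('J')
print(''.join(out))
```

Execution trace: 'Y' (try body) → 'L' (inner except KeyError) → 'V' (try body, no exception) → 'M' (else) → 'R' (finally) → 'J' (after the try/except). Output: YLVMRJ

Answer: YLVMRJ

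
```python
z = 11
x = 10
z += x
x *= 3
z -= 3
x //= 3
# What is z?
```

Trace:
`z = 11` → z = 11
`x = 10` → x = 10
`z += x` → z = 21
`x *= 3` → x = 30
`z -= 3` → z = 18
`x //= 3` → x = 10
So z = 18

Answer: 18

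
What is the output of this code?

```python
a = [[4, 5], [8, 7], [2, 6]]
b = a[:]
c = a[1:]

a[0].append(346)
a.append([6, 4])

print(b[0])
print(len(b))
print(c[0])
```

Key concept: slice with nested mutation.
Step by step:
`a = [[4, 5], [8, 7], [2, 6]]` → a = [[4, 5], [8, 7], [2, 6]]
`b = a[:]` → b = [[4, 5], [8, 7], [2, 6]]
`c = a[1:]` → c = [[8, 7], [2, 6]]
`a[0].append(346)` → a = [[4, 5, 346], [8, 7], [2, 6]]; b = [[4, 5, 346], [8, 7], [2, 6]]
`a.append([6, 4])` → a = [[4, 5, 346], [8, 7], [2, 6], [6, 4]]
`print(b[0])` → prints [4, 5, 346]
`print(len(b))` → prints 3
`print(c[0])` → prints [8, 7]

Answer:
[4, 5, 346]
3
[8, 7]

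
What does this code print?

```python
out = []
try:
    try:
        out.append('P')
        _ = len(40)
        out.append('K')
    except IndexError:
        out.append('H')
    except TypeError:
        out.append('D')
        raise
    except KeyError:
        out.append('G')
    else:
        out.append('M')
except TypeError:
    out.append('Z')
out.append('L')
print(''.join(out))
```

Execution trace: 'P' (inner try body) → 'D' (inner except TypeError) → 'Z' (outer except TypeError) → 'L' (after the try/except). Output: PDZL

Answer: PDZL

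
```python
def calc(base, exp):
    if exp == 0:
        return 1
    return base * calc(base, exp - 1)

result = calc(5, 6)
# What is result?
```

calc(5, 6) = 5 * 5 * 5 * 5 * 5 * 5 = 15625

Answer: 15625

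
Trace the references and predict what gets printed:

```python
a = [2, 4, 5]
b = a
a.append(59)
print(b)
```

Key concept: basic list aliasing.
Step by step:
`a = [2, 4, 5]` → a = [2, 4, 5]
`b = a` → b = [2, 4, 5] (same object as a)
`a.append(59)` → a = [2, 4, 5, 59] (same object as b); b = [2, 4, 5, 59] (same object as a)
`print(b)` → prints [2, 4, 5, 59]

Answer: [2, 4, 5, 59]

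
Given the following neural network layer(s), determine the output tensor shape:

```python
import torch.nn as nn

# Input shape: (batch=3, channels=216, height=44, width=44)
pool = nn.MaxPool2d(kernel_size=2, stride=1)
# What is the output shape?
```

Input: (3, 216, 44, 44) -> Output: (3, 216, 43, 43)

Answer: (3, 216, 43, 43)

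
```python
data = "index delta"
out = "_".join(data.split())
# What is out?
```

Trace:
`data = "index delta"` → data = 'index delta'
`out = "_".join(data.split())` → out = 'index_delta'
So out = 'index_delta'

Answer: 'index_delta'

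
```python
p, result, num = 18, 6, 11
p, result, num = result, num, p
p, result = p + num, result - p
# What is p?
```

Trace:
`p, result, num = 18, 6, 11` → p = 18; result = 6; num = 11
`p, result, num = result, num, p` → p = 6; result = 11; num = 18
`p, result = p + num, result - p` → p = 24; result = 5
So p = 24

Answer: 24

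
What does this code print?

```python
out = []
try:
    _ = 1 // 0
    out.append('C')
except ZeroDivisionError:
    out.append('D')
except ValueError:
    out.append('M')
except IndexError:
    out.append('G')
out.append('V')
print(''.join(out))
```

Execution trace: 'D' (except ZeroDivisionError) → 'V' (after the try/except). Output: DV

Answer: DV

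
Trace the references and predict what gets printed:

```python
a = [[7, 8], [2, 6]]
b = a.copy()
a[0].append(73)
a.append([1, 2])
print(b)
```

Key concept: shallow copy with nested lists.
Step by step:
`a = [[7, 8], [2, 6]]` → a = [[7, 8], [2, 6]]
`b = a.copy()` → b = [[7, 8], [2, 6]]
`a[0].append(73)` → a = [[7, 8, 73], [2, 6]]; b = [[7, 8, 73], [2, 6]]
`a.append([1, 2])` → a = [[7, 8, 73], [2, 6], [1, 2]]
`print(b)` → prints [[7, 8, 73], [2, 6]]

Answer: [[7, 8, 73], [2, 6]]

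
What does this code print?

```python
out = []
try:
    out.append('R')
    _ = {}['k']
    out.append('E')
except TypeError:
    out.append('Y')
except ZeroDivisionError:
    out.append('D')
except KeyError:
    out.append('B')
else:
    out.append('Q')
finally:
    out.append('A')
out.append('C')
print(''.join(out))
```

Execution trace: 'R' (try body) → 'B' (except KeyError) → 'A' (finally) → 'C' (after the try/except). Output: RBAC

Answer: RBAC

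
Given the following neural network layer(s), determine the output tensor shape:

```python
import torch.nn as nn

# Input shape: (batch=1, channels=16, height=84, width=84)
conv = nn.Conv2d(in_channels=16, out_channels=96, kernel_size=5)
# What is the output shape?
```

Input: (1, 16, 84, 84) -> Output: (1, 96, 80, 80)

Answer: (1, 96, 80, 80)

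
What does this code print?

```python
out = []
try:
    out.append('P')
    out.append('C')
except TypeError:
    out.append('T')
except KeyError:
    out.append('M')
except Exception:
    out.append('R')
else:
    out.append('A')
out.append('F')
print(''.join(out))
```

Execution trace: 'P' (try body) → 'C' (try body, no exception) → 'A' (else) → 'F' (after the try/except). Output: PCAF

Answer: PCAF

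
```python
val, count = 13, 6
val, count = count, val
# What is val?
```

Trace:
`val, count = 13, 6` → val = 13; count = 6
`val, count = count, val` → val = 6; count = 13
So val = 6

Answer: 6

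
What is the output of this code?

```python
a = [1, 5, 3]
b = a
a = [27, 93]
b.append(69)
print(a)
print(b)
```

Key concept: rebinding vs mutation: a is rebound to a new list, b still points at the original.
Step by step:
`a = [1, 5, 3]` → a = [1, 5, 3]
`b = a` → b = [1, 5, 3] (same object as a)
`a = [27, 93]` → a = [27, 93]
`b.append(69)` → b = [1, 5, 3, 69]
`print(a)` → prints [27, 93]
`print(b)` → prints [1, 5, 3, 69]

Answer:
[27, 93]
[1, 5, 3, 69]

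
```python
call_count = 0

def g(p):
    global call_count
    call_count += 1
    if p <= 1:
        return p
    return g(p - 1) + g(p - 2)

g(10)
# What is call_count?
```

Calls(p) = 1 + Calls(p-1) + Calls(p-2); Calls(0)=Calls(1)=1. For p=10 this gives 177.

Answer: 177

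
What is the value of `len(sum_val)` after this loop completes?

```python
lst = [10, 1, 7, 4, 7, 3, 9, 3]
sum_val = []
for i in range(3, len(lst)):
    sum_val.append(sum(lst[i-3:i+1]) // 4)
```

Number of 4-element averages
`sum_val` takes the values: [] → [5] → [5, 4] → [5, 4, 5] → [5, 4, 5, 5] → [5, 4, 5, 5, 5]
So `len(sum_val)` = 5

Answer: 5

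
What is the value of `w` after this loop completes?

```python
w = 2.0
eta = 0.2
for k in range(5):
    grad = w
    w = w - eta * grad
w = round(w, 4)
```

Gradient descent: w = 2.0 * (1 - 0.2)^5
`w` takes the values: 2.0 → 1.6 → 1.28 → 1.024 → 0.8192 → 0.65536 → 0.6554

Answer: 0.6554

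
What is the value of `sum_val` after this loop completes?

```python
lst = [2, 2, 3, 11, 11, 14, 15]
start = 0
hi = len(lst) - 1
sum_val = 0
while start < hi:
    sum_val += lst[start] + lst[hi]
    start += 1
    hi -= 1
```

Sum of pairs from ends
`sum_val` takes the values: 0 → 17 → 33 → 47

Answer: 47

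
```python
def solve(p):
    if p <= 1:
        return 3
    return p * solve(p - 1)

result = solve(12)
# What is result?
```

solve(12) = 12 * 11 * 10 * 9 * 8 * 7 * 6 * 5 * 4 * 3 * 2 * 3 = 1437004800

Answer: 1437004800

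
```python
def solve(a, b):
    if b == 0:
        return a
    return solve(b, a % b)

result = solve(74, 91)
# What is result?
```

solve(74, 91) -> solve(91, 74) -> solve(74, 17) -> solve(17, 6) -> solve(6, 5) -> solve(5, 1) -> solve(1, 0) -> 1

Answer: 1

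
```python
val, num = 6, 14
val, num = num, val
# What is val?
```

Trace:
`val, num = 6, 14` → val = 6; num = 14
`val, num = num, val` → val = 14; num = 6
So val = 14

Answer: 14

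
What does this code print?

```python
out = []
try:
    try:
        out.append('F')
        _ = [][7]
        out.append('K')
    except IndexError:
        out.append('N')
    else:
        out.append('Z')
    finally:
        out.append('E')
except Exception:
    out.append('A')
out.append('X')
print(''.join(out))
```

Execution trace: 'F' (inner try body) → 'N' (inner except IndexError) → 'E' (inner finally) → 'X' (after the try/except). Output: FNEX

Answer: FNEX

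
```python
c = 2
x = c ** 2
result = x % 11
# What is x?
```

Trace:
`c = 2` → c = 2
`x = c ** 2` → x = 4
`result = x % 11` → result = 4
So x = 4

Answer: 4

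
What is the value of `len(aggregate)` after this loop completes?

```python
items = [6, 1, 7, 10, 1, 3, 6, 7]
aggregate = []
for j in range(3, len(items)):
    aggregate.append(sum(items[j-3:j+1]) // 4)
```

Number of 4-element averages
`aggregate` takes the values: [] → [6] → [6, 4] → [6, 4, 5] → [6, 4, 5, 5] → [6, 4, 5, 5, 4]
So `len(aggregate)` = 5

Answer: 5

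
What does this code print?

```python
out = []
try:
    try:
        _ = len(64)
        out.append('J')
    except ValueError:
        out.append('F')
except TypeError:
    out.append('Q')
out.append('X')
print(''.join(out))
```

Execution trace: 'Q' (outer except TypeError) → 'X' (after the try/except). Output: QX

Answer: QX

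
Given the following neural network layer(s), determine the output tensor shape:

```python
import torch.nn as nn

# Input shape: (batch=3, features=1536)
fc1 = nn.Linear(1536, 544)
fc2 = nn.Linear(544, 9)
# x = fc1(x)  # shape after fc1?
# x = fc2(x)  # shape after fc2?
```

Input: (3, 1536) -> after fc1: (3, 544) -> Output: (3, 9)

Answer: (3, 9)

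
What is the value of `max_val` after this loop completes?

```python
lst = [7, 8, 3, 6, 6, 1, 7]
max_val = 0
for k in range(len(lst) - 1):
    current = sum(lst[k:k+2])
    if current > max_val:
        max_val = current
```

Max sum of 2-element window in [7, 8, 3, 6, 6, 1, 7]
`max_val` takes the values: 0 → 15

Answer: 15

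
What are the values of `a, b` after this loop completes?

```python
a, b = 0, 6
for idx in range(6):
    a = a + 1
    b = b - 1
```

a goes 0→6, b goes 6→0
`a, b` takes the values: (0, 6) → (1, 6) → (1, 5) → (2, 5) → (2, 4) → (3, 4) → (3, 3) → (4, 3) → (4, 2) → (5, 2) → (5, 1) → (6, 1) → (6, 0)

Answer: 6, 0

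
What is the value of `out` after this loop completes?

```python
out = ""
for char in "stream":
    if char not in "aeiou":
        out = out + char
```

Remove vowels from 'stream'
`out` takes the values: "" → "s" → "st" → "str" → "strm"

Answer: "strm"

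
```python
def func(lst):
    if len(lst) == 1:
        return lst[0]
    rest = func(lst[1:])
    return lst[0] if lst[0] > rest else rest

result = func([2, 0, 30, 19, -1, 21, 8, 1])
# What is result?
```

Recursive max over [2, 0, 30, 19, -1, 21, 8, 1] = 30

Answer: 30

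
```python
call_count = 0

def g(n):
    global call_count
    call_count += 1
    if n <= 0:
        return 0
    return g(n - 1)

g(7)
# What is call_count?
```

Linear recursion stepping by 1: 8 calls from n=7 down to ≤0.

Answer: 8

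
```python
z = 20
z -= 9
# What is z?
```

Trace:
`z = 20` → z = 20
`z -= 9` → z = 11
So z = 11

Answer: 11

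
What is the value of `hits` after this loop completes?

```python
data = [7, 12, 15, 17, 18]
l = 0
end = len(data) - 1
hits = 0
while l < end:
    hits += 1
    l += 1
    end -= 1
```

Iterations until pointers meet (list length 5)
`hits` takes the values: 0 → 1 → 2

Answer: 2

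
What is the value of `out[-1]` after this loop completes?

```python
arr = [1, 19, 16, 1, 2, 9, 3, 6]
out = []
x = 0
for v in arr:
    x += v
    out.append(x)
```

Cumulative sum ends at 57
`out` takes the values: [] → [1] → [1, 20] → [1, 20, 36] → [1, 20, 36, 37] → [1, 20, 36, 37, 39] → [1, 20, 36, 37, 39, 48] → [1, 20, 36, 37, 39, 48, 51] → [1, 20, 36, 37, 39, 48, 51, 57]
So `out[-1]` = 57

Answer: 57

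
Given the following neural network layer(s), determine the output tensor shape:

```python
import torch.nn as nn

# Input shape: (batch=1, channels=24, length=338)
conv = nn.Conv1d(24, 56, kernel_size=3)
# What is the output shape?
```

Input: (1, 24, 338) -> Output: (1, 56, 336)

Answer: (1, 56, 336)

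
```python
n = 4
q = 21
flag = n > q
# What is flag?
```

Trace:
`n = 4` → n = 4
`q = 21` → q = 21
`flag = n > q` → flag = False
So flag = False

Answer: False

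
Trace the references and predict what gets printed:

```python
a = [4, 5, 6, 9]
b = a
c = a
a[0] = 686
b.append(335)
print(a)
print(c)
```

Key concept: multiple aliases.
Step by step:
`a = [4, 5, 6, 9]` → a = [4, 5, 6, 9]
`b = a` → b = [4, 5, 6, 9] (same object as a)
`c = a` → c = [4, 5, 6, 9] (same object as a, b)
`a[0] = 686` → a = [686, 5, 6, 9] (same object as b, c); b = [686, 5, 6, 9] (same object as a, c); c = [686, 5, 6, 9] (same object as a, b)
`b.append(335)` → a = [686, 5, 6, 9, 335] (same object as b, c); b = [686, 5, 6, 9, 335] (same object as a, c); c = [686, 5, 6, 9, 335] (same object as a, b)
`print(a)` → prints [686, 5, 6, 9, 335]
`print(c)` → prints [686, 5, 6, 9, 335]

Answer:
[686, 5, 6, 9, 335]
[686, 5, 6, 9, 335]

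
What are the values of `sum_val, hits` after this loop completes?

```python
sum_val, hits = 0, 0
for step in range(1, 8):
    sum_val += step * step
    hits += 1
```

Sum of squares and count
`sum_val, hits` takes the values: (0, 0) → (1, 0) → (1, 1) → (5, 1) → (5, 2) → (14, 2) → (14, 3) → (30, 3) → (30, 4) → (55, 4) → (55, 5) → (91, 5) → (91, 6) → (140, 6) → (140, 7)

Answer: 140, 7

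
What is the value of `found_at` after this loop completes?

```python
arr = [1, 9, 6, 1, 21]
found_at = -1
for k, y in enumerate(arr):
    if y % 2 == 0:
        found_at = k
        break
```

First even number index in [1, 9, 6, 1, 21]
`found_at` takes the values: -1 → 2

Answer: 2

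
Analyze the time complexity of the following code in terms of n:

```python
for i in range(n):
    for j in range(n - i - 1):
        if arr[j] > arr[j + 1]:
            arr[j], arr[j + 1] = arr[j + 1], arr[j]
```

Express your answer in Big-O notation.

This is Bubble sort. Time complexity: O(n²).

Answer: O(n²)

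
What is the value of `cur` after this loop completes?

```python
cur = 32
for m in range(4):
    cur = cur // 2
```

Halve 4 times: 32 // 2^4 = 2
`cur` takes the values: 32 → 16 → 8 → 4 → 2

Answer: 2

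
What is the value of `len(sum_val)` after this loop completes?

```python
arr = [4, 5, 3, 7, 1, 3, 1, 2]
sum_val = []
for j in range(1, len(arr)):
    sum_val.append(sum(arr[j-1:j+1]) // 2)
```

Number of 2-element averages
`sum_val` takes the values: [] → [4] → [4, 4] → [4, 4, 5] → [4, 4, 5, 4] → [4, 4, 5, 4, 2] → [4, 4, 5, 4, 2, 2] → [4, 4, 5, 4, 2, 2, 1]
So `len(sum_val)` = 7

Answer: 7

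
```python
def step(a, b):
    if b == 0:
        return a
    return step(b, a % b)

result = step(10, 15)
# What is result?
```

step(10, 15) -> step(15, 10) -> step(10, 5) -> step(5, 0) -> 5

Answer: 5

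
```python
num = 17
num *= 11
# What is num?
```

Trace:
`num = 17` → num = 17
`num *= 11` → num = 187
So num = 187

Answer: 187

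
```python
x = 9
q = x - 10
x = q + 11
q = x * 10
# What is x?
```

Trace:
`x = 9` → x = 9
`q = x - 10` → q = -1
`x = q + 11` → x = 10
`q = x * 10` → q = 100
So x = 10

Answer: 10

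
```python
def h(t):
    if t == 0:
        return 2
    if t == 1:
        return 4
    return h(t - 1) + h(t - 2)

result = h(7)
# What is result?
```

Build up from base cases: h(0)=2, h(1)=4, h(2)=6, h(3)=10, h(4)=16, h(5)=26, h(6)=42, ..., h(7)=68

Answer: 68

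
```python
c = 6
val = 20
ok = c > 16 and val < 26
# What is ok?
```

Trace:
`c = 6` → c = 6
`val = 20` → val = 20
`ok = c > 16 and val < 26` → ok = False
So ok = False

Answer: False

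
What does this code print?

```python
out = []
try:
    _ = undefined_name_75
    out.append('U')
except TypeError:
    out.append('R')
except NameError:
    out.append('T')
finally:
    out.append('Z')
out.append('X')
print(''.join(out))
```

Execution trace: 'T' (except NameError) → 'Z' (finally) → 'X' (after the try/except). Output: TZX

Answer: TZX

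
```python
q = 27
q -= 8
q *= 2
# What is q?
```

Trace:
`q = 27` → q = 27
`q -= 8` → q = 19
`q *= 2` → q = 38
So q = 38

Answer: 38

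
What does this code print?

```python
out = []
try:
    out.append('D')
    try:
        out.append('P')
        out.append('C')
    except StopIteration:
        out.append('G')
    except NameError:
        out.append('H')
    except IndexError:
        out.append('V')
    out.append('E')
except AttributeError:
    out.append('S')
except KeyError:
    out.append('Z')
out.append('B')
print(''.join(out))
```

Execution trace: 'D' (try body) → 'P' (inner try body) → 'C' (inner try body, no exception) → 'E' (try body, no exception) → 'B' (after the try/except). Output: DPCEB

Answer: DPCEB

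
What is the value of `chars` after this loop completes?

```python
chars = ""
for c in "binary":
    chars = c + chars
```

Reverse 'binary'
`chars` takes the values: "" → "b" → "ib" → "nib" → "anib" → "ranib" → "yranib"

Answer: "yranib"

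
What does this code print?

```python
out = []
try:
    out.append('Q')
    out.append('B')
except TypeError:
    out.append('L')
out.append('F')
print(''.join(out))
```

Execution trace: 'Q' (try body) → 'B' (try body, no exception) → 'F' (after the try/except). Output: QBF

Answer: QBF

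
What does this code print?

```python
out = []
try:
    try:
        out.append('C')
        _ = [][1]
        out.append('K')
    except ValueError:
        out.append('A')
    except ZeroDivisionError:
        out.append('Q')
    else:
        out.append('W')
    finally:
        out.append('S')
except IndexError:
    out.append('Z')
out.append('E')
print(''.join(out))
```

Execution trace: 'C' (try body) → 'S' (finally) → 'Z' (outer except IndexError) → 'E' (after the try/except). Output: CSZE

Answer: CSZE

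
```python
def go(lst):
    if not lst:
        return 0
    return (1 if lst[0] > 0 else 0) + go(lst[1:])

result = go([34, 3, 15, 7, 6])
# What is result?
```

Count of positive elements in [34, 3, 15, 7, 6] = 5

Answer: 5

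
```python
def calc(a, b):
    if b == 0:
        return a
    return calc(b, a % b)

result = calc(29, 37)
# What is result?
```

calc(29, 37) -> calc(37, 29) -> calc(29, 8) -> calc(8, 5) -> calc(5, 3) -> calc(3, 2) -> calc(2, 1) -> calc(1, 0) -> 1

Answer: 1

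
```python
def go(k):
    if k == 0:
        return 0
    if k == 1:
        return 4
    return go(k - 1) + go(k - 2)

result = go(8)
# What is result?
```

Build up from base cases: go(0)=0, go(1)=4, go(2)=4, go(3)=8, go(4)=12, go(5)=20, go(6)=32, ..., go(8)=84

Answer: 84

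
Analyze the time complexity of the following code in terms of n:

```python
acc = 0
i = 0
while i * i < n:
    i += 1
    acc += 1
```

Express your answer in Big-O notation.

Each loop level contributes: √n. Multiplying the contributions gives O(√n).

Answer: O(√n)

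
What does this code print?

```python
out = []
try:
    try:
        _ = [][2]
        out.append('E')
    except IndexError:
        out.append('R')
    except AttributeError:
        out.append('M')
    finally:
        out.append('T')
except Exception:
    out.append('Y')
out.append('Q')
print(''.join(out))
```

Execution trace: 'R' (inner except IndexError) → 'T' (inner finally) → 'Q' (after the try/except). Output: RTQ

Answer: RTQ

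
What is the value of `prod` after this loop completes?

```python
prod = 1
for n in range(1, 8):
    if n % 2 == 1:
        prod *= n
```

Product of odd numbers 1 to 7
`prod` takes the values: 1 → 3 → 15 → 105

Answer: 105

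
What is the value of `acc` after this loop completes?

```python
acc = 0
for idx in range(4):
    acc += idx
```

Sum of 0 to 3 = 6
`acc` takes the values: 0 → 1 → 3 → 6

Answer: 6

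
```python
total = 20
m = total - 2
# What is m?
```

Trace:
`total = 20` → total = 20
`m = total - 2` → m = 18
So m = 18

Answer: 18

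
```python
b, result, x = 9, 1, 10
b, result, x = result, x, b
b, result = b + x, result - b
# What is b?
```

Trace:
`b, result, x = 9, 1, 10` → b = 9; result = 1; x = 10
`b, result, x = result, x, b` → b = 1; result = 10; x = 9
`b, result = b + x, result - b` → b = 10; result = 9
So b = 10

Answer: 10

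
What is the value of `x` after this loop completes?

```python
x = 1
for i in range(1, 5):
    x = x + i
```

Start at 1, add 1 through 4
`x` takes the values: 1 → 2 → 4 → 7 → 11

Answer: 11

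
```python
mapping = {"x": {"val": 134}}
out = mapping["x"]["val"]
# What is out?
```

Trace:
`mapping = {"x": {"val": 134}}` → mapping = {'x': {'val': 134}}
`out = mapping["x"]["val"]` → out = 134
So out = 134

Answer: 134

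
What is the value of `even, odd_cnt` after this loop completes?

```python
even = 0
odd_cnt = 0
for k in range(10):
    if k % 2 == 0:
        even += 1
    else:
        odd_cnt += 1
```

Count evens and odds in range(10)
`even, odd_cnt` takes the values: (0, 0) → (1, 0) → (1, 1) → (2, 1) → (2, 2) → (3, 2) → (3, 3) → (4, 3) → (4, 4) → (5, 4) → (5, 5)

Answer: 5, 5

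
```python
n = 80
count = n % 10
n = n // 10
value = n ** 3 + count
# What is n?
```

Trace:
`n = 80` → n = 80
`count = n % 10` → count = 0
`n = n // 10` → n = 8
`value = n ** 3 + count` → value = 512
So n = 8

Answer: 8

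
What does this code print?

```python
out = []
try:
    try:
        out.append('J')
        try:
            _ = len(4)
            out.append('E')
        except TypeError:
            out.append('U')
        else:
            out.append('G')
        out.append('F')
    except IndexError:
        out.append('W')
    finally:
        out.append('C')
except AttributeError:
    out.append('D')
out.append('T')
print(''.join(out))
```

Execution trace: 'J' (try body) → 'U' (inner except TypeError) → 'F' (try body, no exception) → 'C' (finally) → 'T' (after the try/except). Output: JUFCT

Answer: JUFCT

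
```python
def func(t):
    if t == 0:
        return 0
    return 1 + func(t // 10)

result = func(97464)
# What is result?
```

Count of digits of 97464: 5

Answer: 5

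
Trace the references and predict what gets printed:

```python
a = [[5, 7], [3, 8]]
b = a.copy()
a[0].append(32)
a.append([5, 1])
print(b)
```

Key concept: shallow copy with nested lists.
Step by step:
`a = [[5, 7], [3, 8]]` → a = [[5, 7], [3, 8]]
`b = a.copy()` → b = [[5, 7], [3, 8]]
`a[0].append(32)` → a = [[5, 7, 32], [3, 8]]; b = [[5, 7, 32], [3, 8]]
`a.append([5, 1])` → a = [[5, 7, 32], [3, 8], [5, 1]]
`print(b)` → prints [[5, 7, 32], [3, 8]]

Answer: [[5, 7, 32], [3, 8]]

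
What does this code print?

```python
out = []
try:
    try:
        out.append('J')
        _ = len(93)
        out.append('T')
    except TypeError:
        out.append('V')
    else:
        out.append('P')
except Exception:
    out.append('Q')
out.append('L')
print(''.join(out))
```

Execution trace: 'J' (inner try body) → 'V' (inner except TypeError) → 'L' (after the try/except). Output: JVL

Answer: JVL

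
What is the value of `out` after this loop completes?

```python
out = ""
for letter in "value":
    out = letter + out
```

Reverse 'value'
`out` takes the values: "" → "v" → "av" → "lav" → "ulav" → "eulav"

Answer: "eulav"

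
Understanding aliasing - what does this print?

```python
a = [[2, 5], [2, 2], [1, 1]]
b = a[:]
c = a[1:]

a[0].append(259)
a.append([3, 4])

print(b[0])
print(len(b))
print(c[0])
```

Key concept: slice with nested mutation.
Step by step:
`a = [[2, 5], [2, 2], [1, 1]]` → a = [[2, 5], [2, 2], [1, 1]]
`b = a[:]` → b = [[2, 5], [2, 2], [1, 1]]
`c = a[1:]` → c = [[2, 2], [1, 1]]
`a[0].append(259)` → a = [[2, 5, 259], [2, 2], [1, 1]]; b = [[2, 5, 259], [2, 2], [1, 1]]
`a.append([3, 4])` → a = [[2, 5, 259], [2, 2], [1, 1], [3, 4]]
`print(b[0])` → prints [2, 5, 259]
`print(len(b))` → prints 3
`print(c[0])` → prints [2, 2]

Answer:
[2, 5, 259]
3
[2, 2]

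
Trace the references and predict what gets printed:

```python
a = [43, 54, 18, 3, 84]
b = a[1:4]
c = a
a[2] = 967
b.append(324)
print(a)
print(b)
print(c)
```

Key concept: slice vs alias.
Step by step:
`a = [43, 54, 18, 3, 84]` → a = [43, 54, 18, 3, 84]
`b = a[1:4]` → b = [54, 18, 3]
`c = a` → c = [43, 54, 18, 3, 84] (same object as a)
`a[2] = 967` → a = [43, 54, 967, 3, 84] (same object as c); c = [43, 54, 967, 3, 84] (same object as a)
`b.append(324)` → b = [54, 18, 3, 324]
`print(a)` → prints [43, 54, 967, 3, 84]
`print(b)` → prints [54, 18, 3, 324]
`print(c)` → prints [43, 54, 967, 3, 84]

Answer:
[43, 54, 967, 3, 84]
[54, 18, 3, 324]
[43, 54, 967, 3, 84]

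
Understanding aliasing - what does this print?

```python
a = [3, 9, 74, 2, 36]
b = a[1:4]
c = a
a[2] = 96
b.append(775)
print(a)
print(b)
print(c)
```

Key concept: slice vs alias.
Step by step:
`a = [3, 9, 74, 2, 36]` → a = [3, 9, 74, 2, 36]
`b = a[1:4]` → b = [9, 74, 2]
`c = a` → c = [3, 9, 74, 2, 36] (same object as a)
`a[2] = 96` → a = [3, 9, 96, 2, 36] (same object as c); c = [3, 9, 96, 2, 36] (same object as a)
`b.append(775)` → b = [9, 74, 2, 775]
`print(a)` → prints [3, 9, 96, 2, 36]
`print(b)` → prints [9, 74, 2, 775]
`print(c)` → prints [3, 9, 96, 2, 36]

Answer:
[3, 9, 96, 2, 36]
[9, 74, 2, 775]
[3, 9, 96, 2, 36]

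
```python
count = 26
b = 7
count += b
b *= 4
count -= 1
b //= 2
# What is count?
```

Trace:
`count = 26` → count = 26
`b = 7` → b = 7
`count += b` → count = 33
`b *= 4` → b = 28
`count -= 1` → count = 32
`b //= 2` → b = 14
So count = 32

Answer: 32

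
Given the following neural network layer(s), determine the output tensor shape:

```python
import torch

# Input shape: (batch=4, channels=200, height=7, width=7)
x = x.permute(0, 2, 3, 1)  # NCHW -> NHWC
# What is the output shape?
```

Input: (4, 200, 7, 7) -> Output: (4, 7, 7, 200)

Answer: (4, 7, 7, 200)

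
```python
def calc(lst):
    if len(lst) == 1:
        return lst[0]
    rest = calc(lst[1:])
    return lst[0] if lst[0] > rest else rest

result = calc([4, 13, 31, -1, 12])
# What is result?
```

Recursive max over [4, 13, 31, -1, 12] = 31

Answer: 31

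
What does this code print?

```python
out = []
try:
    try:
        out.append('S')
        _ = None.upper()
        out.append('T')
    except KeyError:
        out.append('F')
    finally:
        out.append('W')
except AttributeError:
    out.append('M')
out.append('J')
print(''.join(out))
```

Execution trace: 'S' (try body) → 'W' (finally) → 'M' (outer except AttributeError) → 'J' (after the try/except). Output: SWMJ

Answer: SWMJ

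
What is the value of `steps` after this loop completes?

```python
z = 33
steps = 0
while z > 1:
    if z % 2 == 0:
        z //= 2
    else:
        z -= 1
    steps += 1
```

Steps to reduce 33 to 1
`steps` takes the values: 0 → 1 → 2 → 3 → 4 → 5 → 6

Answer: 6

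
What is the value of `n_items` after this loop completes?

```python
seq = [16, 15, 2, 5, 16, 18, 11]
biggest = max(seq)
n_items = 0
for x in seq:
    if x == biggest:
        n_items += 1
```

Count of max value 18 in [16, 15, 2, 5, 16, 18, 11]
`n_items` takes the values: 0 → 1

Answer: 1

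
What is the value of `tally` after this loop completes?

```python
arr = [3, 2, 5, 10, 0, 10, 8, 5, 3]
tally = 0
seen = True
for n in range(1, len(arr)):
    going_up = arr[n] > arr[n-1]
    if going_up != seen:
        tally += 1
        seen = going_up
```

Count direction changes in [3, 2, 5, 10, 0, 10, 8, 5, 3]
`tally` takes the values: 0 → 1 → 2 → 3 → 4 → 5

Answer: 5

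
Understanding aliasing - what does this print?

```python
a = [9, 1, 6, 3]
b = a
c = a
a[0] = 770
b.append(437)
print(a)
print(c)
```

Key concept: multiple aliases.
Step by step:
`a = [9, 1, 6, 3]` → a = [9, 1, 6, 3]
`b = a` → b = [9, 1, 6, 3] (same object as a)
`c = a` → c = [9, 1, 6, 3] (same object as a, b)
`a[0] = 770` → a = [770, 1, 6, 3] (same object as b, c); b = [770, 1, 6, 3] (same object as a, c); c = [770, 1, 6, 3] (same object as a, b)
`b.append(437)` → a = [770, 1, 6, 3, 437] (same object as b, c); b = [770, 1, 6, 3, 437] (same object as a, c); c = [770, 1, 6, 3, 437] (same object as a, b)
`print(a)` → prints [770, 1, 6, 3, 437]
`print(c)` → prints [770, 1, 6, 3, 437]

Answer:
[770, 1, 6, 3, 437]
[770, 1, 6, 3, 437]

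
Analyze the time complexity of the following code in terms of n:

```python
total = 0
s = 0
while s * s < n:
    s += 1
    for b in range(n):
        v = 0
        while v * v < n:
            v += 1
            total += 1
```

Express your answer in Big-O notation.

Each loop level contributes: √n × n × √n. Multiplying the contributions gives O(n^2).

Answer: O(n^2)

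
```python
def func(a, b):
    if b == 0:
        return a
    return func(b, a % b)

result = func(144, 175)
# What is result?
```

func(144, 175) -> func(175, 144) -> func(144, 31) -> func(31, 20) -> func(20, 11) -> func(11, 9) -> func(9, 2) -> func(2, 1) -> func(1, 0) -> 1

Answer: 1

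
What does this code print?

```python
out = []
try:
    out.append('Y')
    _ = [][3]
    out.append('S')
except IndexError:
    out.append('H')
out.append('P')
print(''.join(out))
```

Execution trace: 'Y' (try body) → 'H' (except IndexError) → 'P' (after the try/except). Output: YHP

Answer: YHP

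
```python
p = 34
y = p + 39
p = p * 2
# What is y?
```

Trace:
`p = 34` → p = 34
`y = p + 39` → y = 73
`p = p * 2` → p = 68
So y = 73

Answer: 73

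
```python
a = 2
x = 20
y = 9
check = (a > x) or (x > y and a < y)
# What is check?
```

Trace:
`a = 2` → a = 2
`x = 20` → x = 20
`y = 9` → y = 9
`check = (a > x) or (x > y and a < y)` → check = True
So check = True

Answer: True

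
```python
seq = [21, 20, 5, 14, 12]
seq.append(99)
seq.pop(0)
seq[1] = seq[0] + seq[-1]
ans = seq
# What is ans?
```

Trace:
`seq = [21, 20, 5, 14, 12]` → seq = [21, 20, 5, 14, 12]
`seq.append(99)` → seq = [21, 20, 5, 14, 12, 99]
`seq.pop(0)` → seq = [20, 5, 14, 12, 99]
`seq[1] = seq[0] + seq[-1]` → seq = [20, 119, 14, 12, 99]
`ans = seq` → ans = [20, 119, 14, 12, 99]
So ans = [20, 119, 14, 12, 99]

Answer: [20, 119, 14, 12, 99]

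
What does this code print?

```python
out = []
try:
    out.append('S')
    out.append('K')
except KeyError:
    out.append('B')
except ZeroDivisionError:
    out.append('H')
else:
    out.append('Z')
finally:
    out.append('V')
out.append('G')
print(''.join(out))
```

Execution trace: 'S' (try body) → 'K' (try body, no exception) → 'Z' (else) → 'V' (finally) → 'G' (after the try/except). Output: SKZVG

Answer: SKZVG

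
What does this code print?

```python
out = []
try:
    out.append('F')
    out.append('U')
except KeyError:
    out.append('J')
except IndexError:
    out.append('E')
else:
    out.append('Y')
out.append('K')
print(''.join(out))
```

Execution trace: 'F' (try body) → 'U' (try body, no exception) → 'Y' (else) → 'K' (after the try/except). Output: FUYK

Answer: FUYK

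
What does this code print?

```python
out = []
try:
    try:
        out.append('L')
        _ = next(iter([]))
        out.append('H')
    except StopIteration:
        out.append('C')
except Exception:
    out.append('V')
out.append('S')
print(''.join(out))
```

Execution trace: 'L' (inner try body) → 'C' (inner except StopIteration) → 'S' (after the try/except). Output: LCS

Answer: LCS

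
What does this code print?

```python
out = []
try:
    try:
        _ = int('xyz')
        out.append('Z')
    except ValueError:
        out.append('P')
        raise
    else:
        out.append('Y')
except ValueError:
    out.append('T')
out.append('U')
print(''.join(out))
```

Execution trace: 'P' (inner except ValueError) → 'T' (outer except ValueError) → 'U' (after the try/except). Output: PTU

Answer: PTU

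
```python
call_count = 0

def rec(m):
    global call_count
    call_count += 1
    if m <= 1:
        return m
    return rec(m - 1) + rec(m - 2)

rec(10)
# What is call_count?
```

Calls(m) = 1 + Calls(m-1) + Calls(m-2); Calls(0)=Calls(1)=1. For m=10 this gives 177.

Answer: 177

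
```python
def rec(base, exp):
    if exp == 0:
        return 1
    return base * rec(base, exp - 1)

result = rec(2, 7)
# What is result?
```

rec(2, 7) = 2 * 2 * 2 * 2 * 2 * 2 * 2 = 128

Answer: 128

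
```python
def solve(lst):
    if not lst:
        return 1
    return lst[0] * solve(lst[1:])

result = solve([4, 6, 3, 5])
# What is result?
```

Product over [4, 6, 3, 5] = 4 * 6 * 3 * 5 = 360

Answer: 360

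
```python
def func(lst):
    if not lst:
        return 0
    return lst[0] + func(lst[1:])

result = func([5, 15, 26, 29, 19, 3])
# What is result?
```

5 + 15 + 26 + 29 + 19 + 3 + 0 = 97

Answer: 97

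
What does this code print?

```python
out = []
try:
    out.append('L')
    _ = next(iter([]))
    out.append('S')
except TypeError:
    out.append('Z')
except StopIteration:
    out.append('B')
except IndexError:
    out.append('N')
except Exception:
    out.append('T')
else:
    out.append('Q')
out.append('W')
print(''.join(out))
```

Execution trace: 'L' (try body) → 'B' (except StopIteration) → 'W' (after the try/except). Output: LBW

Answer: LBW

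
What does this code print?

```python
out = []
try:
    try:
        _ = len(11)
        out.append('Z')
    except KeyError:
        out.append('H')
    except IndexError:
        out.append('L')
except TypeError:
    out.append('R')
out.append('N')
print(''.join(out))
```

Execution trace: 'R' (outer except TypeError) → 'N' (after the try/except). Output: RN

Answer: RN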